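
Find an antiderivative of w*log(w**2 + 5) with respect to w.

w**2*log(w**2 + 5)/2 - w**2/2 + 5*log(w**2 + 5)/2 + C

Let u = w**2 + 5, so du = (2*w) dw.
The integral becomes (1/2)·∫ log(u) du; integrate by parts with u′=log(u), dv′=du.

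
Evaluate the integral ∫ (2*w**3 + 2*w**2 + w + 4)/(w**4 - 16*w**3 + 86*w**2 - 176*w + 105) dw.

265*log(w - 7)/16 - 309*log(w - 5)/16 + 79*log(w - 3)/16 - 3*log(w - 1)/16 + C

Factor the denominator: (w - 7)*(w - 5)*(w - 3)*(w - 1).
Partial-fraction decomposition: -3/(16*(w - 1)) + 79/(16*(w - 3)) - 309/(16*(w - 5)) + 265/(16*(w - 7)).
Integrate each term: A/(w−a) contributes A·log|w−a|.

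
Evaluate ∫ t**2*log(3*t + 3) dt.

t**3*log(3*t + 3)/3 - t**3/9 + t**2/6 - t/3 + log(t + 1)/3 + C

Use integration by parts with u = log(3*t + 3), dv = t**2 dt.
Then du = 3/(3*t + 3) dt and v = t**3/3.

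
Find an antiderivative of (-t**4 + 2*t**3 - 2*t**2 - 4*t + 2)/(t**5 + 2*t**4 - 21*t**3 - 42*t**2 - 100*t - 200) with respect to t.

Factor the denominator: (t - 5)*(t + 2)*(t + 5)*(t**2 + 4).
Partial-fraction decomposition: 3*(3*t + 10)/(116*(t**2 + 4)) - 301/(290*(t + 5)) + 5/(28*(t + 2)) - 443/(2030*(t - 5)).
Integrate each term; A/(t−a) gives A·log|t−a|; the (Bt+D)/(t²+p²) term gives a log and an atan.

-443*log(t - 5)/2030 + 5*log(t + 2)/28 - 301*log(t + 5)/290 + 9*log(t**2 + 4)/232 + 15*atan(t/2)/116 + C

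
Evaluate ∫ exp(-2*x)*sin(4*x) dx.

Let I denote the integral. Integrate by parts with u = sin(4*x), dv = exp(-2*x) dx, so v = -exp(-2*x)/2: I = -exp(-2*x)*sin(4*x)/2 + 2·∫ exp(-2*x)*cos(4*x) dx.
Apply parts again with u = cos(4*x), dv = exp(-2*x) dx: ∫ exp(-2*x)*cos(4*x) dx = -exp(-2*x)*cos(4*x)/2 − 2·I. Substituting back brings back I: I = -exp(-2*x)*sin(4*x)/2 - exp(-2*x)*cos(4*x) − 4·I.
Solving for I: (1 + 4)·I equals the remaining terms, so I = (1/5)·(-exp(-2*x)*sin(4*x)/2 - exp(-2*x)*cos(4*x)).

-exp(-2*x)*sin(4*x)/10 - exp(-2*x)*cos(4*x)/5 + C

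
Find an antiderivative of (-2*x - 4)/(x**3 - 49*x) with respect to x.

Factor the denominator: x*(x - 7)*(x + 7).
Partial-fraction decomposition: 5/(49*(x + 7)) - 9/(49*(x - 7)) + 4/(49*x).
Integrate each term: A/(x−a) contributes A·log|x−a|.

4*log(x)/49 - 9*log(x - 7)/49 + 5*log(x + 7)/49 + C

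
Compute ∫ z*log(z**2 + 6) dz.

z**2*log(z**2 + 6)/2 - z**2/2 + 3*log(z**2 + 6) + C

Let u = z**2 + 6, so du = (2*z) dz.
The integral becomes (1/2)·∫ log(u) du; integrate by parts with u′=log(u), dv′=du.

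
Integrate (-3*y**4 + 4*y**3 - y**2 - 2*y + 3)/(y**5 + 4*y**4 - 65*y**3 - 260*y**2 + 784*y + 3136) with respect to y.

Factor the denominator: (y - 7)*(y - 4)*(y + 4)**2*(y + 7).
Partial-fraction decomposition: -2869/(462*(y + 7)) + 95641/(23232*(y + 4)) - 343/(88*(y + 4)**2) + 533/(2112*(y - 4)) - 5891/(5082*(y - 7)).
Integrate each term; A/(y−a) gives A·log|y−a|; A/(y−a)² gives −A/(y−a).

-5891*log(y - 7)/5082 + 533*log(y - 4)/2112 + 95641*log(y + 4)/23232 - 2869*log(y + 7)/462 + 343/(88*y + 352) + C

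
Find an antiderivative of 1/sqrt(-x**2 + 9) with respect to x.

Substitute x = 3·sin(θ), so dx = 3·cos(θ) dθ and the radical becomes sqrt(-x**2 + 9) = 3·cos(θ) by the Pythagorean identity.
Integrate the resulting trig expression in θ, then back-substitute θ = asin(x/3), sin(θ) = x/3, cos(θ) = sqrt(-x**2 + 9)/3 (absorbing any constant into C).

asin(x/3) + C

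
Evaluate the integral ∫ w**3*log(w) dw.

Use integration by parts with u = log(w), dv = w**3 dw.
Then du = 1/w dw and v = w**4/4.

w**4*log(w)/4 - w**4/16 + C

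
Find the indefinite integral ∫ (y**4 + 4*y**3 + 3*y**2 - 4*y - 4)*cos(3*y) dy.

Use integration by parts with u = y**4 + 4*y**3 + 3*y**2 - 4*y - 4, dv = cos(3*y) dy, so v = sin(3*y)/3.
Apply parts 4 times (tabular method): alternate signs, differentiate u down to 0, integrate dv up.

y**4*sin(3*y)/3 + 4*y**3*sin(3*y)/3 + 4*y**3*cos(3*y)/9 + 5*y**2*sin(3*y)/9 + 4*y**2*cos(3*y)/3 - 20*y*sin(3*y)/9 + 10*y*cos(3*y)/27 - 118*sin(3*y)/81 - 20*cos(3*y)/27 + C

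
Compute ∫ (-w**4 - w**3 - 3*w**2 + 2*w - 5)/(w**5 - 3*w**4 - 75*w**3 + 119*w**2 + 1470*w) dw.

-log(w)/294 - 374243*log(w - 7)/596232 + 59*log(w + 5)/72 - 1205*log(w + 6)/1014 + 1441/(546*w - 3822) + C

Factor the denominator: w*(w - 7)**2*(w + 5)*(w + 6).
Partial-fraction decomposition: -1205/(1014*(w + 6)) + 59/(72*(w + 5)) - 374243/(596232*(w - 7)) - 1441/(546*(w - 7)**2) - 1/(294*w).
Integrate each term; A/(w−a) gives A·log|w−a|; A/(w−a)² gives −A/(w−a).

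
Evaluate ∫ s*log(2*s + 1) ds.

Use integration by parts with u = log(2*s + 1), dv = s ds.
Then du = 2/(2*s + 1) ds and v = s**2/2.

s**2*log(2*s + 1)/2 - s**2/4 + s/4 - log(2*s + 1)/8 + C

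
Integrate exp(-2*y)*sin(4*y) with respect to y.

Let I denote the integral. Integrate by parts with u = sin(4*y), dv = exp(-2*y) dy, so v = -exp(-2*y)/2: I = -exp(-2*y)*sin(4*y)/2 + 2·∫ exp(-2*y)*cos(4*y) dy.
Apply parts again with u = cos(4*y), dv = exp(-2*y) dy: ∫ exp(-2*y)*cos(4*y) dy = -exp(-2*y)*cos(4*y)/2 − 2·I. Substituting back brings back I: I = -exp(-2*y)*sin(4*y)/2 - exp(-2*y)*cos(4*y) − 4·I.
Solving for I: (1 + 4)·I equals the remaining terms, so I = (1/5)·(-exp(-2*y)*sin(4*y)/2 - exp(-2*y)*cos(4*y)).

-exp(-2*y)*sin(4*y)/10 - exp(-2*y)*cos(4*y)/5 + C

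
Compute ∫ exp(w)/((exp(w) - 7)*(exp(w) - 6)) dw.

log(exp(w) - 7) - log(exp(w) - 6) + C

Let u = e^w, du = e^w dw.
The integral becomes ∫ du/((u-6)(u-7)); decompose into partial fractions.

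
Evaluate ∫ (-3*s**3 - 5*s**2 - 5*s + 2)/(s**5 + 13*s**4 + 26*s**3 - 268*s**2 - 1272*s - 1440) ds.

Factor the denominator: (s - 5)*(s + 2)*(s + 4)*(s + 6)**2.
Partial-fraction decomposition: -833/(484*(s + 6)) - 125/(22*(s + 6)**2) + 67/(36*(s + 4)) - 1/(14*(s + 2)) - 523/(7623*(s - 5)).
Integrate each term; A/(s−a) gives A·log|s−a|; A/(s−a)² gives −A/(s−a).

-523*log(s - 5)/7623 - log(s + 2)/14 + 67*log(s + 4)/36 - 833*log(s + 6)/484 + 125/(22*s + 132) + C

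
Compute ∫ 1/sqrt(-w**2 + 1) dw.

Substitute w = sin(θ), so dw = cos(θ) dθ and the radical becomes sqrt(-w**2 + 1) = cos(θ) by the Pythagorean identity.
Integrate the resulting trig expression in θ, then back-substitute θ = asin(w), sin(θ) = w, cos(θ) = sqrt(-w**2 + 1) (absorbing any constant into C).

asin(w) + C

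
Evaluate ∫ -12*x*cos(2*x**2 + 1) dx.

-3*sin(2*x**2 + 1) + C

Let u = 2*x**2 + 1, so du = (4*x) dx.
Rewriting, the integral becomes -3·∫ cos(u) du = -3·sin(u).
Substituting back, u = 2*x**2 + 1.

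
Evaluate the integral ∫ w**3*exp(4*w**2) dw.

Let u = w², du = 2w dw; rewrite as (1/2)∫ u^1·exp(4u) du.
Now integrate by parts 1 time.

(4*w**2 - 1)*exp(4*w**2)/32 + C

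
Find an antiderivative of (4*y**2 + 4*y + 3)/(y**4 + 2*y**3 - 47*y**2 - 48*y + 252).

19*log(y - 6)/52 - 3*log(y - 2)/20 + 3*log(y + 3)/20 - 19*log(y + 7)/52 + C

Factor the denominator: (y - 6)*(y - 2)*(y + 3)*(y + 7).
Partial-fraction decomposition: -19/(52*(y + 7)) + 3/(20*(y + 3)) - 3/(20*(y - 2)) + 19/(52*(y - 6)).
Integrate each term: A/(y−a) contributes A·log|y−a|.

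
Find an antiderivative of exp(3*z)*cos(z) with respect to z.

exp(3*z)*sin(z)/10 + 3*exp(3*z)*cos(z)/10 + C

Let I denote the integral. Integrate by parts with u = cos(z), dv = exp(3*z) dz, so v = exp(3*z)/3: I = exp(3*z)*cos(z)/3 + (1/3)·∫ exp(3*z)*sin(z) dz.
Apply parts again with u = sin(z), dv = exp(3*z) dz: ∫ exp(3*z)*sin(z) dz = exp(3*z)*sin(z)/3 − (1/3)·I. Substituting back brings back I: I = exp(3*z)*sin(z)/9 + exp(3*z)*cos(z)/3 − (1/9)·I.
Solving for I: (1 + 1/9)·I equals the remaining terms, so I = (9/10)·(exp(3*z)*sin(z)/9 + exp(3*z)*cos(z)/3).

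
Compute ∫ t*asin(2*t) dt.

t**2*asin(2*t)/2 + t*sqrt(-4*t**2 + 1)/8 - asin(2*t)/16 + C

Use integration by parts with u = arcsin(2*t), dv = t dt.
Then du = 2/sqrt(-4*t**2 + 1) dt.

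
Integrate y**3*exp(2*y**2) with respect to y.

Let u = y², du = 2y dy; rewrite as (1/2)∫ u^1·exp(2u) du.
Now integrate by parts 1 time.

(2*y**2 - 1)*exp(2*y**2)/8 + C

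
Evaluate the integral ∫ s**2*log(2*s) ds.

s**3*(log(s) + log(2))/3 - s**3/9 + C

Use integration by parts with u = log(2*s), dv = s**2 ds.
Then du = 1/s ds and v = s**3/3.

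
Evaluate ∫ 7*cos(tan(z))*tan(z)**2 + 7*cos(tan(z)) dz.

7*sin(tan(z)) + C

Let u = tan(z), so du = (tan(z)**2 + 1) dz.
Rewriting, the integral becomes 7·∫ cos(u) du = 7·sin(u).
Substituting back, u = tan(z).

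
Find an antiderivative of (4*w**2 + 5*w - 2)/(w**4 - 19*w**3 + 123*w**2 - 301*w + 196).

-107*log(w - 7)/36 + 82*log(w - 4)/27 - 7*log(w - 1)/108 - 229/(18*w - 126) + C

Factor the denominator: (w - 7)**2*(w - 4)*(w - 1).
Partial-fraction decomposition: -7/(108*(w - 1)) + 82/(27*(w - 4)) - 107/(36*(w - 7)) + 229/(18*(w - 7)**2).
Integrate each term; A/(w−a) gives A·log|w−a|; A/(w−a)² gives −A/(w−a).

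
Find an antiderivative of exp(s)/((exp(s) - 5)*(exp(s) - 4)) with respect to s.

log(exp(s) - 5) - log(exp(s) - 4) + C

Let u = e^s, du = e^s ds.
The integral becomes ∫ du/((u-5)(u-4)); decompose into partial fractions.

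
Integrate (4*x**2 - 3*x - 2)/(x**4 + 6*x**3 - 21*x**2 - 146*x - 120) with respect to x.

Factor the denominator: (x - 5)*(x + 1)*(x + 4)*(x + 6).
Partial-fraction decomposition: -16/(11*(x + 6)) + 37/(27*(x + 4)) - 1/(18*(x + 1)) + 83/(594*(x - 5)).
Integrate each term: A/(x−a) contributes A·log|x−a|.

83*log(x - 5)/594 - log(x + 1)/18 + 37*log(x + 4)/27 - 16*log(x + 6)/11 + C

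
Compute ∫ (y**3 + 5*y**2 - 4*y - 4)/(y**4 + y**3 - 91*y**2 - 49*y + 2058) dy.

Factor the denominator: (y - 7)*(y - 6)*(y + 7)**2.
Partial-fraction decomposition: 2822/(8281*(y + 7)) - 37/(91*(y + 7)**2) - 368/(169*(y - 6)) + 139/(49*(y - 7)).
Integrate each term; A/(y−a) gives A·log|y−a|; A/(y−a)² gives −A/(y−a).

139*log(y - 7)/49 - 368*log(y - 6)/169 + 2822*log(y + 7)/8281 + 37/(91*y + 637) + C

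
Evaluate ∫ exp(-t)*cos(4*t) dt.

4*exp(-t)*sin(4*t)/17 - exp(-t)*cos(4*t)/17 + C

Let I denote the integral. Integrate by parts with u = cos(4*t), dv = exp(-t) dt, so v = -exp(-t): I = -exp(-t)*cos(4*t) − 4·∫ exp(-t)*sin(4*t) dt.
Apply parts again with u = sin(4*t), dv = exp(-t) dt: ∫ exp(-t)*sin(4*t) dt = -exp(-t)*sin(4*t) + 4·I. Substituting back brings back I: I = 4*exp(-t)*sin(4*t) - exp(-t)*cos(4*t) − 16·I.
Solving for I: (1 + 16)·I equals the remaining terms, so I = (1/17)·(4*exp(-t)*sin(4*t) - exp(-t)*cos(4*t)).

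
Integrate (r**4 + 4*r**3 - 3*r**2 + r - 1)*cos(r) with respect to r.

r**4*sin(r) + 4*r**3*sin(r) + 4*r**3*cos(r) - 15*r**2*sin(r) + 12*r**2*cos(r) - 23*r*sin(r) - 30*r*cos(r) + 29*sin(r) - 23*cos(r) + C

Use integration by parts with u = r**4 + 4*r**3 - 3*r**2 + r - 1, dv = cos(r) dr, so v = sin(r).
Apply parts 4 times (tabular method): alternate signs, differentiate u down to 0, integrate dv up.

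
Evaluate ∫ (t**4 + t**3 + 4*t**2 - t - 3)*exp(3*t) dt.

(27*t**4 - 9*t**3 + 117*t**2 - 105*t - 46)*exp(3*t)/81 + C

Use integration by parts with u = t**4 + t**3 + 4*t**2 - t - 3, dv = exp(3*t) dt, so v = exp(3*t)/3.
Apply parts 4 times (tabular method): alternate signs, differentiate u down to 0, integrate dv up.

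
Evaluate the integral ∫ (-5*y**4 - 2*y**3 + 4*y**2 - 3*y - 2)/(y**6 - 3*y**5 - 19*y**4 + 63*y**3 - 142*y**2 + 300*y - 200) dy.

Factor the denominator: (y - 5)*(y - 2)*(y - 1)*(y + 5)*(y**2 + 4).
Partial-fraction decomposition: (38*y - 17)/(145*(y**2 + 4)) + 1381/(6090*(y + 5)) - 1/(15*(y - 1)) + 11/(21*(y - 2)) - 823/(870*(y - 5)).
Integrate each term; A/(y−a) gives A·log|y−a|; the (By+D)/(y²+p²) term gives a log and an atan.

-823*log(y - 5)/870 + 11*log(y - 2)/21 - log(y - 1)/15 + 1381*log(y + 5)/6090 + 19*log(y**2 + 4)/145 - 17*atan(y/2)/290 + C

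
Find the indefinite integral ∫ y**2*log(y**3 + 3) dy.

Let u = y**3 + 3, so du = (3*y**2) dy.
The integral becomes (1/3)·∫ log(u) du; integrate by parts with u′=log(u), dv′=du.

y**3*log(y**3 + 3)/3 - y**3/3 + log(y**3 + 3) + C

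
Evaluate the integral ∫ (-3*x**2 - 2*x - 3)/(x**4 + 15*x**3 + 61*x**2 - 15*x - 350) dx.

-19*log(x - 2)/441 - 183*log(x + 5)/49 + 34*log(x + 7)/9 - 34/(7*x + 35) + C

Factor the denominator: (x - 2)*(x + 5)**2*(x + 7).
Partial-fraction decomposition: 34/(9*(x + 7)) - 183/(49*(x + 5)) + 34/(7*(x + 5)**2) - 19/(441*(x - 2)).
Integrate each term; A/(x−a) gives A·log|x−a|; A/(x−a)² gives −A/(x−a).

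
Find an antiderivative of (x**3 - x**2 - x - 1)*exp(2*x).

(4*x**3 - 10*x**2 + 6*x - 7)*exp(2*x)/8 + C

Use integration by parts with u = x**3 - x**2 - x - 1, dv = exp(2*x) dx, so v = exp(2*x)/2.
Apply parts 3 times (tabular method): alternate signs, differentiate u down to 0, integrate dv up.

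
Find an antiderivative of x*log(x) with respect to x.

Use integration by parts with u = log(x), dv = x dx.
Then du = 1/x dx and v = x**2/2.

x**2*log(x)/2 - x**2/4 + C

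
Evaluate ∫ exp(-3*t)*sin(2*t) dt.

Let I denote the integral. Integrate by parts with u = sin(2*t), dv = exp(-3*t) dt, so v = -exp(-3*t)/3: I = -exp(-3*t)*sin(2*t)/3 + (2/3)·∫ exp(-3*t)*cos(2*t) dt.
Apply parts again with u = cos(2*t), dv = exp(-3*t) dt: ∫ exp(-3*t)*cos(2*t) dt = -exp(-3*t)*cos(2*t)/3 − (2/3)·I. Substituting back brings back I: I = -exp(-3*t)*sin(2*t)/3 - 2*exp(-3*t)*cos(2*t)/9 − (4/9)·I.
Solving for I: (1 + 4/9)·I equals the remaining terms, so I = (9/13)·(-exp(-3*t)*sin(2*t)/3 - 2*exp(-3*t)*cos(2*t)/9).

-3*exp(-3*t)*sin(2*t)/13 - 2*exp(-3*t)*cos(2*t)/13 + C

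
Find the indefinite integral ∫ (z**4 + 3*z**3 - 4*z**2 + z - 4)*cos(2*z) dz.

Use integration by parts with u = z**4 + 3*z**3 - 4*z**2 + z - 4, dv = cos(2*z) dz, so v = sin(2*z)/2.
Apply parts 4 times (tabular method): alternate signs, differentiate u down to 0, integrate dv up.

z**4*sin(2*z)/2 + 3*z**3*sin(2*z)/2 + z**3*cos(2*z) - 7*z**2*sin(2*z)/2 + 9*z**2*cos(2*z)/4 - 7*z*sin(2*z)/4 - 7*z*cos(2*z)/2 - sin(2*z)/4 - 7*cos(2*z)/8 + C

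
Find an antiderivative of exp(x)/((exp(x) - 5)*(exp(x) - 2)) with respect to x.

Let u = e^x, du = e^x dx.
The integral becomes ∫ du/((u-5)(u-2)); decompose into partial fractions.

log(exp(x) - 5)/3 - log(exp(x) - 2)/3 + C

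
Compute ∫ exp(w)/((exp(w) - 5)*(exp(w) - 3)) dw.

log(exp(w) - 5)/2 - log(exp(w) - 3)/2 + C

Let u = e^w, du = e^w dw.
The integral becomes ∫ du/((u-5)(u-3)); decompose into partial fractions.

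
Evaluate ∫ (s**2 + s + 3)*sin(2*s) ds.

Use integration by parts with u = s**2 + s + 3, dv = sin(2*s) ds, so v = -cos(2*s)/2.
Apply parts 2 times (tabular method): alternate signs, differentiate u down to 0, integrate dv up.

-s**2*cos(2*s)/2 + s*sin(2*s)/2 - s*cos(2*s)/2 + sin(2*s)/4 - 5*cos(2*s)/4 + C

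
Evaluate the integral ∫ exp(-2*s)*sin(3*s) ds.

Let I denote the integral. Integrate by parts with u = sin(3*s), dv = exp(-2*s) ds, so v = -exp(-2*s)/2: I = -exp(-2*s)*sin(3*s)/2 + (3/2)·∫ exp(-2*s)*cos(3*s) ds.
Apply parts again with u = cos(3*s), dv = exp(-2*s) ds: ∫ exp(-2*s)*cos(3*s) ds = -exp(-2*s)*cos(3*s)/2 − (3/2)·I. Substituting back brings back I: I = -exp(-2*s)*sin(3*s)/2 - 3*exp(-2*s)*cos(3*s)/4 − (9/4)·I.
Solving for I: (1 + 9/4)·I equals the remaining terms, so I = (4/13)·(-exp(-2*s)*sin(3*s)/2 - 3*exp(-2*s)*cos(3*s)/4).

-2*exp(-2*s)*sin(3*s)/13 - 3*exp(-2*s)*cos(3*s)/13 + C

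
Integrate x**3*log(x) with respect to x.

Use integration by parts with u = log(x), dv = x**3 dx.
Then du = 1/x dx and v = x**4/4.

x**4*log(x)/4 - x**4/16 + C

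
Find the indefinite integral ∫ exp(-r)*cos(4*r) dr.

Let I denote the integral. Integrate by parts with u = cos(4*r), dv = exp(-r) dr, so v = -exp(-r): I = -exp(-r)*cos(4*r) − 4·∫ exp(-r)*sin(4*r) dr.
Apply parts again with u = sin(4*r), dv = exp(-r) dr: ∫ exp(-r)*sin(4*r) dr = -exp(-r)*sin(4*r) + 4·I. Substituting back brings back I: I = 4*exp(-r)*sin(4*r) - exp(-r)*cos(4*r) − 16·I.
Solving for I: (1 + 16)·I equals the remaining terms, so I = (1/17)·(4*exp(-r)*sin(4*r) - exp(-r)*cos(4*r)).

4*exp(-r)*sin(4*r)/17 - exp(-r)*cos(4*r)/17 + C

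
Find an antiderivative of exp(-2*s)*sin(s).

Let I denote the integral. Integrate by parts with u = sin(s), dv = exp(-2*s) ds, so v = -exp(-2*s)/2: I = -exp(-2*s)*sin(s)/2 + (1/2)·∫ exp(-2*s)*cos(s) ds.
Apply parts again with u = cos(s), dv = exp(-2*s) ds: ∫ exp(-2*s)*cos(s) ds = -exp(-2*s)*cos(s)/2 − (1/2)·I. Substituting back brings back I: I = -exp(-2*s)*sin(s)/2 - exp(-2*s)*cos(s)/4 − (1/4)·I.
Solving for I: (1 + 1/4)·I equals the remaining terms, so I = (4/5)·(-exp(-2*s)*sin(s)/2 - exp(-2*s)*cos(s)/4).

-2*exp(-2*s)*sin(s)/5 - exp(-2*s)*cos(s)/5 + C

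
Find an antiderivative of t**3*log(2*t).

t**4*(log(t) + log(2))/4 - t**4/16 + C

Use integration by parts with u = log(2*t), dv = t**3 dt.
Then du = 1/t dt and v = t**4/4.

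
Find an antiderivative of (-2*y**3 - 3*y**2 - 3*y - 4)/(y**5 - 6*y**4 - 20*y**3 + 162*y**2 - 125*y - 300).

-43*log(y - 5)/15 + 64*log(y - 4)/15 - 47*log(y - 3)/32 + log(y + 1)/240 + 31*log(y + 5)/480 + C

Factor the denominator: (y - 5)*(y - 4)*(y - 3)*(y + 1)*(y + 5).
Partial-fraction decomposition: 31/(480*(y + 5)) + 1/(240*(y + 1)) - 47/(32*(y - 3)) + 64/(15*(y - 4)) - 43/(15*(y - 5)).
Integrate each term: A/(y−a) contributes A·log|y−a|.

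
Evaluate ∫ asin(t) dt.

t*asin(t) + sqrt(-t**2 + 1) + C

Use integration by parts with u = arcsin(t), dv = dt.
Then du = 1/sqrt(-t**2 + 1) dt.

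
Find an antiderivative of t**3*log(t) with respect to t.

Use integration by parts with u = log(t), dv = t**3 dt.
Then du = 1/t dt and v = t**4/4.

t**4*log(t)/4 - t**4/16 + C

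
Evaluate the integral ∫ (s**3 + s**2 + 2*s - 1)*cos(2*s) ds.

Use integration by parts with u = s**3 + s**2 + 2*s - 1, dv = cos(2*s) ds, so v = sin(2*s)/2.
Apply parts 3 times (tabular method): alternate signs, differentiate u down to 0, integrate dv up.

s**3*sin(2*s)/2 + s**2*sin(2*s)/2 + 3*s**2*cos(2*s)/4 + s*sin(2*s)/4 + s*cos(2*s)/2 - 3*sin(2*s)/4 + cos(2*s)/8 + C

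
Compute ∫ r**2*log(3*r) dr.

r**3*(log(r) + log(3))/3 - r**3/9 + C

Use integration by parts with u = log(3*r), dv = r**2 dr.
Then du = 1/r dr and v = r**3/3.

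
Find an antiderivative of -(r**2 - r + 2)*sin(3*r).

Use integration by parts with u = r**2 - r + 2, dv = -sin(3*r) dr, so v = cos(3*r)/3.
Apply parts 2 times (tabular method): alternate signs, differentiate u down to 0, integrate dv up.

r**2*cos(3*r)/3 - 2*r*sin(3*r)/9 - r*cos(3*r)/3 + sin(3*r)/9 + 16*cos(3*r)/27 + C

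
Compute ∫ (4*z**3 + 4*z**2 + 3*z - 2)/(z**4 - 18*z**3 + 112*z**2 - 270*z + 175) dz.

529*log(z - 7)/8 - 1985*log(z - 5)/32 - 3*log(z - 1)/32 + 613/(8*z - 40) + C

Factor the denominator: (z - 7)*(z - 5)**2*(z - 1).
Partial-fraction decomposition: -3/(32*(z - 1)) - 1985/(32*(z - 5)) - 613/(8*(z - 5)**2) + 529/(8*(z - 7)).
Integrate each term; A/(z−a) gives A·log|z−a|; A/(z−a)² gives −A/(z−a).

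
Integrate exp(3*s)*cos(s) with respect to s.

Let I denote the integral. Integrate by parts with u = cos(s), dv = exp(3*s) ds, so v = exp(3*s)/3: I = exp(3*s)*cos(s)/3 + (1/3)·∫ exp(3*s)*sin(s) ds.
Apply parts again with u = sin(s), dv = exp(3*s) ds: ∫ exp(3*s)*sin(s) ds = exp(3*s)*sin(s)/3 − (1/3)·I. Substituting back brings back I: I = exp(3*s)*sin(s)/9 + exp(3*s)*cos(s)/3 − (1/9)·I.
Solving for I: (1 + 1/9)·I equals the remaining terms, so I = (9/10)·(exp(3*s)*sin(s)/9 + exp(3*s)*cos(s)/3).

exp(3*s)*sin(s)/10 + 3*exp(3*s)*cos(s)/10 + C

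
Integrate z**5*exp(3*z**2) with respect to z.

Let u = z², du = 2z dz; rewrite as (1/2)∫ u^2·exp(3u) du.
Now integrate by parts 2 times.

(9*z**4 - 6*z**2 + 2)*exp(3*z**2)/54 + C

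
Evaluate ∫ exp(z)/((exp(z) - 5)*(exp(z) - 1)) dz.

log(exp(z) - 5)/4 - log(exp(z) - 1)/4 + C

Let u = e^z, du = e^z dz.
The integral becomes ∫ du/((u-1)(u-5)); decompose into partial fractions.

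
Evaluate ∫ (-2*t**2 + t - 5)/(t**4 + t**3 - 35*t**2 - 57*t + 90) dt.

-71*log(t - 6)/495 + log(t - 1)/20 - 13*log(t + 3)/36 + 5*log(t + 5)/11 + C

Factor the denominator: (t - 6)*(t - 1)*(t + 3)*(t + 5).
Partial-fraction decomposition: 5/(11*(t + 5)) - 13/(36*(t + 3)) + 1/(20*(t - 1)) - 71/(495*(t - 6)).
Integrate each term: A/(t−a) contributes A·log|t−a|.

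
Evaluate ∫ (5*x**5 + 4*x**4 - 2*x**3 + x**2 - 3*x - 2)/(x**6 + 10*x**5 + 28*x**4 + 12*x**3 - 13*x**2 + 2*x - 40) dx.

Factor the denominator: (x - 1)*(x + 2)*(x + 4)*(x + 5)*(x**2 + 1).
Partial-fraction decomposition: -(128*x + 49)/(2210*(x**2 + 1)) + 4279/(156*(x + 5)) - 1971/(85*(x + 4)) + 4/(5*(x + 2)) + 1/(60*(x - 1)).
Integrate each term; A/(x−a) gives A·log|x−a|; the (Bx+D)/(x²+p²) term gives a log and an atan.

log(x - 1)/60 + 4*log(x + 2)/5 - 1971*log(x + 4)/85 + 4279*log(x + 5)/156 - 32*log(x**2 + 1)/1105 - 49*atan(x)/2210 + C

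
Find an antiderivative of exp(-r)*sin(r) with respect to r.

Let I denote the integral. Integrate by parts with u = sin(r), dv = exp(-r) dr, so v = -exp(-r): I = -exp(-r)*sin(r) + ∫ exp(-r)*cos(r) dr.
Apply parts again with u = cos(r), dv = exp(-r) dr: ∫ exp(-r)*cos(r) dr = -exp(-r)*cos(r) − I. Substituting back brings back I: I = -exp(-r)*sin(r) - exp(-r)*cos(r) − I.
Solving for I: (1 + 1)·I equals the remaining terms, so I = (1/2)·(-exp(-r)*sin(r) - exp(-r)*cos(r)).

-exp(-r)*sin(r)/2 - exp(-r)*cos(r)/2 + C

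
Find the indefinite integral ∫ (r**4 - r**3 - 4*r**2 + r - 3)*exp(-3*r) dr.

Use integration by parts with u = r**4 - r**3 - 4*r**2 + r - 3, dv = exp(-3*r) dr, so v = -exp(-3*r)/3.
Apply parts 4 times (tabular method): alternate signs, differentiate u down to 0, integrate dv up.

(-27*r**4 - 9*r**3 + 99*r**2 + 39*r + 94)*exp(-3*r)/81 + C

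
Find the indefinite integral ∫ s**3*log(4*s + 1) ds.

Use integration by parts with u = log(4*s + 1), dv = s**3 ds.
Then du = 4/(4*s + 1) ds and v = s**4/4.

s**4*log(4*s + 1)/4 - s**4/16 + s**3/48 - s**2/128 + s/256 - log(4*s + 1)/1024 + C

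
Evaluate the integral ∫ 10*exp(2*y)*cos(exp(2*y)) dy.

5*sin(exp(2*y)) + C

Let u = exp(2*y), so du = (2*exp(2*y)) dy.
Rewriting, the integral becomes 5·∫ cos(u) du = 5·sin(u).
Substituting back, u = exp(2*y).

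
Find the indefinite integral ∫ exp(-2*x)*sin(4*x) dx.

Let I denote the integral. Integrate by parts with u = sin(4*x), dv = exp(-2*x) dx, so v = -exp(-2*x)/2: I = -exp(-2*x)*sin(4*x)/2 + 2·∫ exp(-2*x)*cos(4*x) dx.
Apply parts again with u = cos(4*x), dv = exp(-2*x) dx: ∫ exp(-2*x)*cos(4*x) dx = -exp(-2*x)*cos(4*x)/2 − 2·I. Substituting back brings back I: I = -exp(-2*x)*sin(4*x)/2 - exp(-2*x)*cos(4*x) − 4·I.
Solving for I: (1 + 4)·I equals the remaining terms, so I = (1/5)·(-exp(-2*x)*sin(4*x)/2 - exp(-2*x)*cos(4*x)).

-exp(-2*x)*sin(4*x)/10 - exp(-2*x)*cos(4*x)/5 + C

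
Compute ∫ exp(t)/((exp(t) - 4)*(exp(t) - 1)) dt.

Let u = e^t, du = e^t dt.
The integral becomes ∫ du/((u-4)(u-1)); decompose into partial fractions.

log(exp(t) - 4)/3 - log(exp(t) - 1)/3 + C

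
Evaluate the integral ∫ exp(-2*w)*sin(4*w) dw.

Let I denote the integral. Integrate by parts with u = sin(4*w), dv = exp(-2*w) dw, so v = -exp(-2*w)/2: I = -exp(-2*w)*sin(4*w)/2 + 2·∫ exp(-2*w)*cos(4*w) dw.
Apply parts again with u = cos(4*w), dv = exp(-2*w) dw: ∫ exp(-2*w)*cos(4*w) dw = -exp(-2*w)*cos(4*w)/2 − 2·I. Substituting back brings back I: I = -exp(-2*w)*sin(4*w)/2 - exp(-2*w)*cos(4*w) − 4·I.
Solving for I: (1 + 4)·I equals the remaining terms, so I = (1/5)·(-exp(-2*w)*sin(4*w)/2 - exp(-2*w)*cos(4*w)).

-exp(-2*w)*sin(4*w)/10 - exp(-2*w)*cos(4*w)/5 + C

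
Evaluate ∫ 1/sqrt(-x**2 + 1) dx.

Substitute x = sin(θ), so dx = cos(θ) dθ and the radical becomes sqrt(-x**2 + 1) = cos(θ) by the Pythagorean identity.
Integrate the resulting trig expression in θ, then back-substitute θ = asin(x), sin(θ) = x, cos(θ) = sqrt(-x**2 + 1) (absorbing any constant into C).

asin(x) + C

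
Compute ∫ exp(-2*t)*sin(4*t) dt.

Let I denote the integral. Integrate by parts with u = sin(4*t), dv = exp(-2*t) dt, so v = -exp(-2*t)/2: I = -exp(-2*t)*sin(4*t)/2 + 2·∫ exp(-2*t)*cos(4*t) dt.
Apply parts again with u = cos(4*t), dv = exp(-2*t) dt: ∫ exp(-2*t)*cos(4*t) dt = -exp(-2*t)*cos(4*t)/2 − 2·I. Substituting back brings back I: I = -exp(-2*t)*sin(4*t)/2 - exp(-2*t)*cos(4*t) − 4·I.
Solving for I: (1 + 4)·I equals the remaining terms, so I = (1/5)·(-exp(-2*t)*sin(4*t)/2 - exp(-2*t)*cos(4*t)).

-exp(-2*t)*sin(4*t)/10 - exp(-2*t)*cos(4*t)/5 + C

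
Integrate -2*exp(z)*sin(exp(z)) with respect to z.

Let u = exp(z), so du = (exp(z)) dz.
Rewriting, the integral becomes -2·∫ sin(u) du = -2·-cos(u).
Substituting back, u = exp(z).

2*cos(exp(z)) + C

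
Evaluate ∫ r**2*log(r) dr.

Use integration by parts with u = log(r), dv = r**2 dr.
Then du = 1/r dr and v = r**3/3.

r**3*log(r)/3 - r**3/9 + C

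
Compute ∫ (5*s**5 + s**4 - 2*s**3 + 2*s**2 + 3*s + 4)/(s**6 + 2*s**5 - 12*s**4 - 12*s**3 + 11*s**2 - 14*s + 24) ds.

1273*log(s - 3)/700 - 13*log(s - 1)/60 - 61*log(s + 2)/75 + 2356*log(s + 4)/595 + 107*log(s**2 + 1)/850 - 23*atan(s)/850 + C

Factor the denominator: (s - 3)*(s - 1)*(s + 2)*(s + 4)*(s**2 + 1).
Partial-fraction decomposition: (214*s - 23)/(850*(s**2 + 1)) + 2356/(595*(s + 4)) - 61/(75*(s + 2)) - 13/(60*(s - 1)) + 1273/(700*(s - 3)).
Integrate each term; A/(s−a) gives A·log|s−a|; the (Bs+D)/(s²+p²) term gives a log and an atan.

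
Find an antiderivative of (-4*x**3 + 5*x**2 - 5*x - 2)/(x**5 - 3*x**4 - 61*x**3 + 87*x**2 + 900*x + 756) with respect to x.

-291*log(x - 7)/260 + 179*log(x - 6)/189 + 3*log(x + 1)/140 - 83*log(x + 3)/270 + 268*log(x + 6)/585 + C

Factor the denominator: (x - 7)*(x - 6)*(x + 1)*(x + 3)*(x + 6).
Partial-fraction decomposition: 268/(585*(x + 6)) - 83/(270*(x + 3)) + 3/(140*(x + 1)) + 179/(189*(x - 6)) - 291/(260*(x - 7)).
Integrate each term: A/(x−a) contributes A·log|x−a|.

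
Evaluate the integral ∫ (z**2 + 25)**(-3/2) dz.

z/(25*sqrt(z**2 + 25)) + C

Substitute z = 5·tan(θ), so dz = 5·sec(θ)^2 dθ and the radical becomes sqrt(z**2 + 25) = 5·sec(θ) by the Pythagorean identity.
Integrate the resulting trig expression in θ, then back-substitute tan(θ) = z/5, sec(θ) = sqrt(z**2 + 25)/5 (absorbing any constant into C).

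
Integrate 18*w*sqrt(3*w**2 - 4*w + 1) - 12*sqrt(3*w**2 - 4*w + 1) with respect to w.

2*(3*w**2 - 4*w + 1)**(3/2) + C

Let u = 3*w**2 - 4*w + 1, so du = (6*w - 4) dw.
Rewriting, the integral becomes 3·∫ √u du = 3·(2/3)u^(3/2).
Substituting back, u = 3*w**2 - 4*w + 1.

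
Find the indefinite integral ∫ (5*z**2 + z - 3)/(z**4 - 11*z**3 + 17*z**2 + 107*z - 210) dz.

Factor the denominator: (z - 7)*(z - 5)*(z - 2)*(z + 3).
Partial-fraction decomposition: -39/(400*(z + 3)) + 19/(75*(z - 2)) - 127/(48*(z - 5)) + 249/(100*(z - 7)).
Integrate each term: A/(z−a) contributes A·log|z−a|.

249*log(z - 7)/100 - 127*log(z - 5)/48 + 19*log(z - 2)/75 - 39*log(z + 3)/400 + C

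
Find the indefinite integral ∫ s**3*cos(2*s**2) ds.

s**2*sin(2*s**2)/4 + cos(2*s**2)/8 + C

Let u = s², du = 2s ds; rewrite as (1/2)∫ u^1·cos(2u) du.
Now integrate by parts 1 time.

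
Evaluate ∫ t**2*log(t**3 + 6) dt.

t**3*log(t**3 + 6)/3 - t**3/3 + 2*log(t**3 + 6) + C

Let u = t**3 + 6, so du = (3*t**2) dt.
The integral becomes (1/3)·∫ log(u) du; integrate by parts with u′=log(u), dv′=du.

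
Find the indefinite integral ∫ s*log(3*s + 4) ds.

s**2*log(3*s + 4)/2 - s**2/4 + 2*s/3 - 8*log(3*s + 4)/9 + C

Use integration by parts with u = log(3*s + 4), dv = s ds.
Then du = 3/(3*s + 4) ds and v = s**2/2.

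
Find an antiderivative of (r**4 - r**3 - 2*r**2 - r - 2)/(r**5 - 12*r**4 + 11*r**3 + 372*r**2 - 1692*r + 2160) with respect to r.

125*log(r - 6)/9 - 443*log(r - 5)/22 + 77*log(r - 4)/10 - 31*log(r - 3)/54 + 361*log(r + 6)/2970 + C

Factor the denominator: (r - 6)*(r - 5)*(r - 4)*(r - 3)*(r + 6).
Partial-fraction decomposition: 361/(2970*(r + 6)) - 31/(54*(r - 3)) + 77/(10*(r - 4)) - 443/(22*(r - 5)) + 125/(9*(r - 6)).
Integrate each term: A/(r−a) contributes A·log|r−a|.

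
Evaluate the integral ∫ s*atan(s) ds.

s**2*atan(s)/2 - s/2 + atan(s)/2 + C

Use integration by parts with u = arctan(s), dv = s ds.
Then du = 1/(s**2 + 1) ds.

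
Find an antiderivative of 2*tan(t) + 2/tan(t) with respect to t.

Let u = tan(t), so du = (tan(t)**2 + 1) dt.
Rewriting, the integral becomes 2·∫ 1/u du = 2·log(u).
Substituting back, u = tan(t).

2*log(tan(t)) + C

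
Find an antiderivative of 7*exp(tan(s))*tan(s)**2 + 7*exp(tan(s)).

7*exp(tan(s)) + C

Let u = tan(s), so du = (tan(s)**2 + 1) ds.
Rewriting, the integral becomes 7·∫ e^u du = 7·e^u.
Substituting back, u = tan(s).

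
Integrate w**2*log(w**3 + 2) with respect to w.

w**3*log(w**3 + 2)/3 - w**3/3 + 2*log(w**3 + 2)/3 + C

Let u = w**3 + 2, so du = (3*w**2) dw.
The integral becomes (1/3)·∫ log(u) du; integrate by parts with u′=log(u), dv′=du.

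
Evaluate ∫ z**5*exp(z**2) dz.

Let u = z², du = 2z dz; rewrite as (1/2)∫ u^2·exp(1u) du.
Now integrate by parts 2 times.

(z**4 - 2*z**2 + 2)*exp(z**2)/2 + C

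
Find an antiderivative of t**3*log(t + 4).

Use integration by parts with u = log(t + 4), dv = t**3 dt.
Then du = 1/(t + 4) dt and v = t**4/4.

t**4*log(t + 4)/4 - t**4/16 + t**3/3 - 2*t**2 + 16*t - 64*log(t + 4) + C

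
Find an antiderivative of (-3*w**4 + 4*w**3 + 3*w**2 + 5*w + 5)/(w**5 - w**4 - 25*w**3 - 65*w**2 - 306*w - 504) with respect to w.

-2822*log(w - 7)/2871 + 73*log(w + 2)/234 - 991*log(w + 4)/550 - 4969*log(w**2 + 9)/18850 + 12226*atan(w/3)/28275 + C

Factor the denominator: (w - 7)*(w + 2)*(w + 4)*(w**2 + 9).
Partial-fraction decomposition: -(4969*w - 12226)/(9425*(w**2 + 9)) - 991/(550*(w + 4)) + 73/(234*(w + 2)) - 2822/(2871*(w - 7)).
Integrate each term; A/(w−a) gives A·log|w−a|; the (Bw+D)/(w²+p²) term gives a log and an atan.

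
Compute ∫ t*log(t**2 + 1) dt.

t**2*log(t**2 + 1)/2 - t**2/2 + log(t**2 + 1)/2 + C

Let u = t**2 + 1, so du = (2*t) dt.
The integral becomes (1/2)·∫ log(u) du; integrate by parts with u′=log(u), dv′=du.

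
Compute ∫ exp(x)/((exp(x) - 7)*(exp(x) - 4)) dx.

log(exp(x) - 7)/3 - log(exp(x) - 4)/3 + C

Let u = e^x, du = e^x dx.
The integral becomes ∫ du/((u-4)(u-7)); decompose into partial fractions.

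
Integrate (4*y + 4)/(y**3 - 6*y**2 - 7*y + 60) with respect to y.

Factor the denominator: (y - 5)*(y - 4)*(y + 3).
Partial-fraction decomposition: -1/(7*(y + 3)) - 20/(7*(y - 4)) + 3/(y - 5).
Integrate each term: A/(y−a) contributes A·log|y−a|.

3*log(y - 5) - 20*log(y - 4)/7 - log(y + 3)/7 + C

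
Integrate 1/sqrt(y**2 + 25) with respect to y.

Substitute y = 5·tan(θ), so dy = 5·sec(θ)^2 dθ and the radical becomes sqrt(y**2 + 25) = 5·sec(θ) by the Pythagorean identity.
Integrate the resulting trig expression in θ, then back-substitute tan(θ) = y/5, sec(θ) = sqrt(y**2 + 25)/5 (absorbing any constant into C).

log(y + sqrt(y**2 + 25)) + C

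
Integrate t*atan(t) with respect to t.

Use integration by parts with u = arctan(t), dv = t dt.
Then du = 1/(t**2 + 1) dt.

t**2*atan(t)/2 - t/2 + atan(t)/2 + C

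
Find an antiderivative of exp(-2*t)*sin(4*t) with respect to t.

Let I denote the integral. Integrate by parts with u = sin(4*t), dv = exp(-2*t) dt, so v = -exp(-2*t)/2: I = -exp(-2*t)*sin(4*t)/2 + 2·∫ exp(-2*t)*cos(4*t) dt.
Apply parts again with u = cos(4*t), dv = exp(-2*t) dt: ∫ exp(-2*t)*cos(4*t) dt = -exp(-2*t)*cos(4*t)/2 − 2·I. Substituting back brings back I: I = -exp(-2*t)*sin(4*t)/2 - exp(-2*t)*cos(4*t) − 4·I.
Solving for I: (1 + 4)·I equals the remaining terms, so I = (1/5)·(-exp(-2*t)*sin(4*t)/2 - exp(-2*t)*cos(4*t)).

-exp(-2*t)*sin(4*t)/10 - exp(-2*t)*cos(4*t)/5 + C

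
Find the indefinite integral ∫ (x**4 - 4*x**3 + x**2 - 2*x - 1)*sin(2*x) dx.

-x**4*cos(2*x)/2 + x**3*sin(2*x) + 2*x**3*cos(2*x) - 3*x**2*sin(2*x) + x**2*cos(2*x) - x*sin(2*x) - 2*x*cos(2*x) + sin(2*x) + C

Use integration by parts with u = x**4 - 4*x**3 + x**2 - 2*x - 1, dv = sin(2*x) dx, so v = -cos(2*x)/2.
Apply parts 4 times (tabular method): alternate signs, differentiate u down to 0, integrate dv up.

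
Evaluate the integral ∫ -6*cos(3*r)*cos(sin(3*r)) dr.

-2*sin(sin(3*r)) + C

Let u = sin(3*r), so du = (3*cos(3*r)) dr.
Rewriting, the integral becomes -2·∫ cos(u) du = -2·sin(u).
Substituting back, u = sin(3*r).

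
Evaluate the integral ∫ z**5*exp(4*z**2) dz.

Let u = z², du = 2z dz; rewrite as (1/2)∫ u^2·exp(4u) du.
Now integrate by parts 2 times.

(8*z**4 - 4*z**2 + 1)*exp(4*z**2)/64 + C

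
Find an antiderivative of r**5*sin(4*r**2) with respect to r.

Let u = r², du = 2r dr; rewrite as (1/2)∫ u^2·sin(4u) du.
Now integrate by parts 2 times.

-r**4*cos(4*r**2)/8 + r**2*sin(4*r**2)/16 + cos(4*r**2)/64 + C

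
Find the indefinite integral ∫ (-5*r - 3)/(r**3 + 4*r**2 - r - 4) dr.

-4*log(r - 1)/5 - log(r + 1)/3 + 17*log(r + 4)/15 + C

Factor the denominator: (r - 1)*(r + 1)*(r + 4).
Partial-fraction decomposition: 17/(15*(r + 4)) - 1/(3*(r + 1)) - 4/(5*(r - 1)).
Integrate each term: A/(r−a) contributes A·log|r−a|.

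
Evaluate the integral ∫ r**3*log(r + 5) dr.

Use integration by parts with u = log(r + 5), dv = r**3 dr.
Then du = 1/(r + 5) dr and v = r**4/4.

r**4*log(r + 5)/4 - r**4/16 + 5*r**3/12 - 25*r**2/8 + 125*r/4 - 625*log(r + 5)/4 + C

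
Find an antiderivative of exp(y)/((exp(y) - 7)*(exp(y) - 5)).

log(exp(y) - 7)/2 - log(exp(y) - 5)/2 + C

Let u = e^y, du = e^y dy.
The integral becomes ∫ du/((u-7)(u-5)); decompose into partial fractions.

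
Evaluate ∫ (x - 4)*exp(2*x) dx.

(2*x - 9)*exp(2*x)/4 + C

Use integration by parts with u = x - 4, dv = exp(2*x) dx, so v = exp(2*x)/2.
Apply parts 1 times (tabular method): alternate signs, differentiate u down to 0, integrate dv up.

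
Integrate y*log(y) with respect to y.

y**2*log(y)/2 - y**2/4 + C

Use integration by parts with u = log(y), dv = y dy.
Then du = 1/y dy and v = y**2/2.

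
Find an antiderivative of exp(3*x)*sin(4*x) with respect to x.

3*exp(3*x)*sin(4*x)/25 - 4*exp(3*x)*cos(4*x)/25 + C

Let I denote the integral. Integrate by parts with u = sin(4*x), dv = exp(3*x) dx, so v = exp(3*x)/3: I = exp(3*x)*sin(4*x)/3 − (4/3)·∫ exp(3*x)*cos(4*x) dx.
Apply parts again with u = cos(4*x), dv = exp(3*x) dx: ∫ exp(3*x)*cos(4*x) dx = exp(3*x)*cos(4*x)/3 + (4/3)·I. Substituting back brings back I: I = exp(3*x)*sin(4*x)/3 - 4*exp(3*x)*cos(4*x)/9 − (16/9)·I.
Solving for I: (1 + 16/9)·I equals the remaining terms, so I = (9/25)·(exp(3*x)*sin(4*x)/3 - 4*exp(3*x)*cos(4*x)/9).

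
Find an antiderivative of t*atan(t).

Use integration by parts with u = arctan(t), dv = t dt.
Then du = 1/(t**2 + 1) dt.

t**2*atan(t)/2 - t/2 + atan(t)/2 + C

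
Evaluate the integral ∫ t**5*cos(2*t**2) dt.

Let u = t², du = 2t dt; rewrite as (1/2)∫ u^2·cos(2u) du.
Now integrate by parts 2 times.

t**4*sin(2*t**2)/4 + t**2*cos(2*t**2)/4 - sin(2*t**2)/8 + C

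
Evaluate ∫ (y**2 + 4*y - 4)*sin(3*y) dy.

Use integration by parts with u = y**2 + 4*y - 4, dv = sin(3*y) dy, so v = -cos(3*y)/3.
Apply parts 2 times (tabular method): alternate signs, differentiate u down to 0, integrate dv up.

-y**2*cos(3*y)/3 + 2*y*sin(3*y)/9 - 4*y*cos(3*y)/3 + 4*sin(3*y)/9 + 38*cos(3*y)/27 + C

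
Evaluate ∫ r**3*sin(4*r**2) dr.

Let u = r², du = 2r dr; rewrite as (1/2)∫ u^1·sin(4u) du.
Now integrate by parts 1 time.

-r**2*cos(4*r**2)/8 + sin(4*r**2)/32 + C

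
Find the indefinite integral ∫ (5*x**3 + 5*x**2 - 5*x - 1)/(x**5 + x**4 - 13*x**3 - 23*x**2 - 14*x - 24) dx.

Factor the denominator: (x - 4)*(x + 2)*(x + 3)*(x**2 + 1).
Partial-fraction decomposition: 2*(8*x + 15)/(85*(x**2 + 1)) - 38/(35*(x + 3)) + 11/(30*(x + 2)) + 379/(714*(x - 4)).
Integrate each term; A/(x−a) gives A·log|x−a|; the (Bx+D)/(x²+p²) term gives a log and an atan.

379*log(x - 4)/714 + 11*log(x + 2)/30 - 38*log(x + 3)/35 + 8*log(x**2 + 1)/85 + 6*atan(x)/17 + C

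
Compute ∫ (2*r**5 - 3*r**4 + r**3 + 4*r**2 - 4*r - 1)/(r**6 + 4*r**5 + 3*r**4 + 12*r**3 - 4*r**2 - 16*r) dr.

log(r)/16 - log(r - 1)/50 + log(r + 1)/30 + 2801*log(r + 4)/1200 - 41*log(r**2 + 4)/200 - 161*atan(r/2)/200 + C

Factor the denominator: r*(r - 1)*(r + 1)*(r + 4)*(r**2 + 4).
Partial-fraction decomposition: -(41*r + 161)/(100*(r**2 + 4)) + 2801/(1200*(r + 4)) + 1/(30*(r + 1)) - 1/(50*(r - 1)) + 1/(16*r).
Integrate each term; A/(r−a) gives A·log|r−a|; the (Br+D)/(r²+p²) term gives a log and an atan.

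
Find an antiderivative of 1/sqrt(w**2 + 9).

log(w + sqrt(w**2 + 9)) + C

Substitute w = 3·tan(θ), so dw = 3·sec(θ)^2 dθ and the radical becomes sqrt(w**2 + 9) = 3·sec(θ) by the Pythagorean identity.
Integrate the resulting trig expression in θ, then back-substitute tan(θ) = w/3, sec(θ) = sqrt(w**2 + 9)/3 (absorbing any constant into C).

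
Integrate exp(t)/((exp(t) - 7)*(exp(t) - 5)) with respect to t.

log(exp(t) - 7)/2 - log(exp(t) - 5)/2 + C

Let u = e^t, du = e^t dt.
The integral becomes ∫ du/((u-5)(u-7)); decompose into partial fractions.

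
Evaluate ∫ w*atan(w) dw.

Use integration by parts with u = arctan(w), dv = w dw.
Then du = 1/(w**2 + 1) dw.

w**2*atan(w)/2 - w/2 + atan(w)/2 + C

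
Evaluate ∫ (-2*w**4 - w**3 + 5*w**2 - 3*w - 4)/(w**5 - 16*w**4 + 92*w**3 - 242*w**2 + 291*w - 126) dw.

-985*log(w - 7)/96 + 79*log(w - 3)/32 + 6*log(w - 2) - 5*log(w - 1)/24 - 157/(8*w - 24) + C

Factor the denominator: (w - 7)*(w - 3)**2*(w - 2)*(w - 1).
Partial-fraction decomposition: -5/(24*(w - 1)) + 6/(w - 2) + 79/(32*(w - 3)) + 157/(8*(w - 3)**2) - 985/(96*(w - 7)).
Integrate each term; A/(w−a) gives A·log|w−a|; A/(w−a)² gives −A/(w−a).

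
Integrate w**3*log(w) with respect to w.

Use integration by parts with u = log(w), dv = w**3 dw.
Then du = 1/w dw and v = w**4/4.

w**4*log(w)/4 - w**4/16 + C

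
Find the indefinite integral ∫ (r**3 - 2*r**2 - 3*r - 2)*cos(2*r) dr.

Use integration by parts with u = r**3 - 2*r**2 - 3*r - 2, dv = cos(2*r) dr, so v = sin(2*r)/2.
Apply parts 3 times (tabular method): alternate signs, differentiate u down to 0, integrate dv up.

r**3*sin(2*r)/2 - r**2*sin(2*r) + 3*r**2*cos(2*r)/4 - 9*r*sin(2*r)/4 - r*cos(2*r) - sin(2*r)/2 - 9*cos(2*r)/8 + C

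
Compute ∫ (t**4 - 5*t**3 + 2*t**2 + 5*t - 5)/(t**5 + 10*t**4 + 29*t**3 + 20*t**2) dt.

49*log(t)/80 - log(t + 1)/6 - 583*log(t + 4)/48 + 127*log(t + 5)/10 + 1/(4*t) + C

Factor the denominator: t**2*(t + 1)*(t + 4)*(t + 5).
Partial-fraction decomposition: 127/(10*(t + 5)) - 583/(48*(t + 4)) - 1/(6*(t + 1)) + 49/(80*t) - 1/(4*t**2).
Integrate each term; A/(t−a) gives A·log|t−a|; A/(t−a)² gives −A/(t−a).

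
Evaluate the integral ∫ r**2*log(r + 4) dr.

Use integration by parts with u = log(r + 4), dv = r**2 dr.
Then du = 1/(r + 4) dr and v = r**3/3.

r**3*log(r + 4)/3 - r**3/9 + 2*r**2/3 - 16*r/3 + 64*log(r + 4)/3 + C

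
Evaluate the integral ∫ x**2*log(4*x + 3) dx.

x**3*log(4*x + 3)/3 - x**3/9 + x**2/8 - 3*x/16 + 9*log(4*x + 3)/64 + C

Use integration by parts with u = log(4*x + 3), dv = x**2 dx.
Then du = 4/(4*x + 3) dx and v = x**3/3.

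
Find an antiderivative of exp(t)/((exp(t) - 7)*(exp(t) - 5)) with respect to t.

Let u = e^t, du = e^t dt.
The integral becomes ∫ du/((u-7)(u-5)); decompose into partial fractions.

log(exp(t) - 7)/2 - log(exp(t) - 5)/2 + C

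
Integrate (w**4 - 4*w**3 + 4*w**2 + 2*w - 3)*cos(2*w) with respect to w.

Use integration by parts with u = w**4 - 4*w**3 + 4*w**2 + 2*w - 3, dv = cos(2*w) dw, so v = sin(2*w)/2.
Apply parts 4 times (tabular method): alternate signs, differentiate u down to 0, integrate dv up.

w**4*sin(2*w)/2 - 2*w**3*sin(2*w) + w**3*cos(2*w) + w**2*sin(2*w)/2 - 3*w**2*cos(2*w) + 4*w*sin(2*w) + w*cos(2*w)/2 - 7*sin(2*w)/4 + 2*cos(2*w) + C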